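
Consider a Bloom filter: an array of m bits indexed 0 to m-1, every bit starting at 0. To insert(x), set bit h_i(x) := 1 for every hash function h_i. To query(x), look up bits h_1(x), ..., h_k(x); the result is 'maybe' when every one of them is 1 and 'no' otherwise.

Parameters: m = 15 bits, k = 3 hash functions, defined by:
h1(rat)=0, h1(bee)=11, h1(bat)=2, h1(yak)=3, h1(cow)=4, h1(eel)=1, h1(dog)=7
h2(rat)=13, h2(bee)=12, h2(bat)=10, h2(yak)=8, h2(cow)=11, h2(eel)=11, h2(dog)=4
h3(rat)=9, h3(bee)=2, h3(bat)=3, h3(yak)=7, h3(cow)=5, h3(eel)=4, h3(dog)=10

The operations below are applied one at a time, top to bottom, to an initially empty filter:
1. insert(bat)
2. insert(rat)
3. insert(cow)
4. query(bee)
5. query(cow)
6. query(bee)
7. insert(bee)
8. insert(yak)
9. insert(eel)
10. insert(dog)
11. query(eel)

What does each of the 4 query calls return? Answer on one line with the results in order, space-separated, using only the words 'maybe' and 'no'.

Start: bits=000000000000000
Op 1: insert bat -> sets bits 2 3 10 -> bits=001100000010000
Op 2: insert rat -> sets bits 0 9 13 -> bits=101100000110010
Op 3: insert cow -> sets bits 4 5 11 -> bits=101111000111010
Op 4: query bee -> checks bit2=1, bit11=1, bit12=0 (has a 0) -> no
Op 5: query cow -> checks bit4=1, bit5=1, bit11=1 (all 1) -> maybe
Op 6: query bee -> checks bit2=1, bit11=1, bit12=0 (has a 0) -> no
Op 7: insert bee -> sets bits 2 11 12 -> bits=101111000111110
Op 8: insert yak -> sets bits 3 7 8 -> bits=101111011111110
Op 9: insert eel -> sets bits 1 4 11 -> bits=111111011111110
Op 10: insert dog -> sets bits 4 7 10 -> bits=111111011111110
Op 11: query eel -> checks bit1=1, bit4=1, bit11=1 (all 1) -> maybe
Query results in order: no maybe no maybe

Answer: no maybe no maybe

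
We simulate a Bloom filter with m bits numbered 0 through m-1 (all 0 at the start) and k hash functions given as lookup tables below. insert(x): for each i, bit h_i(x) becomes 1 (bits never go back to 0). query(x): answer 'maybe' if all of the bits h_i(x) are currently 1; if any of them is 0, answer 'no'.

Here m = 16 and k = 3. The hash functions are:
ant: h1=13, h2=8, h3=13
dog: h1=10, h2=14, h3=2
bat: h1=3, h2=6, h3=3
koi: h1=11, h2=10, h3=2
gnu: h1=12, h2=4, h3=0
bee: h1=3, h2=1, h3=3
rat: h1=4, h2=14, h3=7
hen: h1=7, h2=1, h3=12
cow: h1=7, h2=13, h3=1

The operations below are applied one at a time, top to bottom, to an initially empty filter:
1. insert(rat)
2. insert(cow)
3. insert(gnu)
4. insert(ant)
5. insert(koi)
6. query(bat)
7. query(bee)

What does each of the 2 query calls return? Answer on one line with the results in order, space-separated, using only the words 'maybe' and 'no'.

Start: bits=0000000000000000
Op 1: insert rat -> sets bits 4 7 14 -> bits=0000100100000010
Op 2: insert cow -> sets bits 1 7 13 -> bits=0100100100000110
Op 3: insert gnu -> sets bits 0 4 12 -> bits=1100100100001110
Op 4: insert ant -> sets bits 8 13 -> bits=1100100110001110
Op 5: insert koi -> sets bits 2 10 11 -> bits=1110100110111110
Op 6: query bat -> checks bit3=0, bit6=0 (has a 0) -> no
Op 7: query bee -> checks bit1=1, bit3=0 (has a 0) -> no
Query results in order: no no

Answer: no no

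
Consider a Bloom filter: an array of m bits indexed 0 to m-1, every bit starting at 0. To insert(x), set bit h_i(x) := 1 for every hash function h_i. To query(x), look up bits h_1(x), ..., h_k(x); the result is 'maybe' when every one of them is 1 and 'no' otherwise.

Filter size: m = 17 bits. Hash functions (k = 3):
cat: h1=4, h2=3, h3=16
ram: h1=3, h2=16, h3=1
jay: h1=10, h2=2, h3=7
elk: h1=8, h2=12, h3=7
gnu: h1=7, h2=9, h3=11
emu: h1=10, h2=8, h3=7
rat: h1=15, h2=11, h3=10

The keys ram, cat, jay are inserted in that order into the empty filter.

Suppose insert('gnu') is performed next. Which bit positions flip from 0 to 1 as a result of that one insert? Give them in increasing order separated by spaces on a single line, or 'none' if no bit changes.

Answer: 9 11

Derivation:
Start: bits=00000000000000000
After insert 'ram': sets bits 1 3 16 -> bits=01010000000000001
After insert 'cat': sets bits 3 4 16 -> bits=01011000000000001
After insert 'jay': sets bits 2 7 10 -> bits=01111001001000001
insert 'gnu' would touch bits 7 9 11; currently bit7=1, bit9=0, bit11=0
Bits that are 0 among those (would change 0->1): 9 11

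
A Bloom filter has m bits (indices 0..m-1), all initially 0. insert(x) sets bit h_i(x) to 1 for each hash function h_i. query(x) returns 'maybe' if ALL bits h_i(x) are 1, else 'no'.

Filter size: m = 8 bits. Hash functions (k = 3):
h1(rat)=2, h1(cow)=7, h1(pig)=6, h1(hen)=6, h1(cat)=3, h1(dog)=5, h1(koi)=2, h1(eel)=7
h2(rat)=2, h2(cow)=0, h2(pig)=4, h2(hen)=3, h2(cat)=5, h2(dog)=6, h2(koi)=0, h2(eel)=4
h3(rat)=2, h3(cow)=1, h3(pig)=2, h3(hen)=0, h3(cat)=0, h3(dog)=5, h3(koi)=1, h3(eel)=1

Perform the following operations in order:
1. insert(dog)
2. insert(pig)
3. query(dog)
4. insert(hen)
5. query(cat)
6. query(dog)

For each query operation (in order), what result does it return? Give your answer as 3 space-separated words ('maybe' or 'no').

Start: bits=00000000
Op 1: insert dog -> sets bits 5 6 -> bits=00000110
Op 2: insert pig -> sets bits 2 4 6 -> bits=00101110
Op 3: query dog -> checks bit5=1, bit6=1 (all 1) -> maybe
Op 4: insert hen -> sets bits 0 3 6 -> bits=10111110
Op 5: query cat -> checks bit0=1, bit3=1, bit5=1 (all 1) -> maybe
Op 6: query dog -> checks bit5=1, bit6=1 (all 1) -> maybe
Query results in order: maybe maybe maybe

Answer: maybe maybe maybe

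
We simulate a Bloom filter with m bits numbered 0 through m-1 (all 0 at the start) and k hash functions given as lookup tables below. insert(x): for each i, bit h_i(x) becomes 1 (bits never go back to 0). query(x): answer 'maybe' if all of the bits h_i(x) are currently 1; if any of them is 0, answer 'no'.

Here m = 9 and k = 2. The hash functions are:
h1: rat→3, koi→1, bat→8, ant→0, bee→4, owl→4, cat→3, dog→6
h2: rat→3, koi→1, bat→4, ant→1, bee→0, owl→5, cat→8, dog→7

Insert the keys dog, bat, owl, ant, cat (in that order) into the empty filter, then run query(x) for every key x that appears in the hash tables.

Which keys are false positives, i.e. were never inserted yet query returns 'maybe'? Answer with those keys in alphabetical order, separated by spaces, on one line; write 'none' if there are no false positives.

Answer: bee koi rat

Derivation:
Start: bits=000000000
After insert 'dog': sets bits 6 7 -> bits=000000110
After insert 'bat': sets bits 4 8 -> bits=000010111
After insert 'owl': sets bits 4 5 -> bits=000011111
After insert 'ant': sets bits 0 1 -> bits=110011111
After insert 'cat': sets bits 3 8 -> bits=110111111
Not inserted: bee koi rat — query each against bits=110111111:
query bee: checks bit0=1, bit4=1 (all 1) -> maybe => FALSE POSITIVE
query koi: checks bit1=1 (all 1) -> maybe => FALSE POSITIVE
query rat: checks bit3=1 (all 1) -> maybe => FALSE POSITIVE
False positives (alphabetical): bee koi rat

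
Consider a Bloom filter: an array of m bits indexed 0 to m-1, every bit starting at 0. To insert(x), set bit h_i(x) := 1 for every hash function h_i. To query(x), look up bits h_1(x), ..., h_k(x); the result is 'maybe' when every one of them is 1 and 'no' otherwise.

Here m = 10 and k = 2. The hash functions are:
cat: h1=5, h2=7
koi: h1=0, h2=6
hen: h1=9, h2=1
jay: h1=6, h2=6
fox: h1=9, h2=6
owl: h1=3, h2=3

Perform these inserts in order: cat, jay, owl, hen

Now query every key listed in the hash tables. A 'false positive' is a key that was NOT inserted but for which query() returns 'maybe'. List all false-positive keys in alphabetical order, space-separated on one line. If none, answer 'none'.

Start: bits=0000000000
After insert 'cat': sets bits 5 7 -> bits=0000010100
After insert 'jay': sets bits 6 -> bits=0000011100
After insert 'owl': sets bits 3 -> bits=0001011100
After insert 'hen': sets bits 1 9 -> bits=0101011101
Not inserted: fox koi — query each against bits=0101011101:
query fox: checks bit6=1, bit9=1 (all 1) -> maybe => FALSE POSITIVE
query koi: checks bit0=0, bit6=1 (has a 0) -> no => not a false positive
False positives (alphabetical): fox

Answer: fox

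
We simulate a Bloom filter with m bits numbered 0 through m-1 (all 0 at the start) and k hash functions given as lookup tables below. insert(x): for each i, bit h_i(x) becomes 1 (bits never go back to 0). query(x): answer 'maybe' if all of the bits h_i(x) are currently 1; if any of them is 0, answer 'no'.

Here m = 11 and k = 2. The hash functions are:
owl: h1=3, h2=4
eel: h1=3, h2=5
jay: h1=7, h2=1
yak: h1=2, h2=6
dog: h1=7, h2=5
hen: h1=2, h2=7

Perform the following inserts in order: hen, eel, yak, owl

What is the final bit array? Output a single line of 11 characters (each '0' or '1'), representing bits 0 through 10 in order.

Answer: 00111111000

Derivation:
Start: bits=00000000000
After insert 'hen': sets bits 2 7 -> bits=00100001000
After insert 'eel': sets bits 3 5 -> bits=00110101000
After insert 'yak': sets bits 2 6 -> bits=00110111000
After insert 'owl': sets bits 3 4 -> bits=00111111000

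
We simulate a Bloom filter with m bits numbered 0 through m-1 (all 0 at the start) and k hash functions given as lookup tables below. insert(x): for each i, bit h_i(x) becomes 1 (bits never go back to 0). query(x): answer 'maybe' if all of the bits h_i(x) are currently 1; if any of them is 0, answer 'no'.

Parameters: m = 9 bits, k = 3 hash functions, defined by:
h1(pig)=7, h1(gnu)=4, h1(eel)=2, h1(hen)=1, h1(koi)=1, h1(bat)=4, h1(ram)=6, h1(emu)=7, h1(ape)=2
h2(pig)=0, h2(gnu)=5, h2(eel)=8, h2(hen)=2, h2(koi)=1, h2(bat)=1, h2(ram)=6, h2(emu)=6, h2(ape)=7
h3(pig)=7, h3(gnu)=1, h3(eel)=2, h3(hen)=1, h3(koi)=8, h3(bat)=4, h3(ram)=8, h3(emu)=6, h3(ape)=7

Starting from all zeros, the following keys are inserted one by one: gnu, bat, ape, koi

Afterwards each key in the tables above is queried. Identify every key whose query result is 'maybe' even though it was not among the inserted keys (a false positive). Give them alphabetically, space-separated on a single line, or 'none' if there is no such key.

Start: bits=000000000
After insert 'gnu': sets bits 1 4 5 -> bits=010011000
After insert 'bat': sets bits 1 4 -> bits=010011000
After insert 'ape': sets bits 2 7 -> bits=011011010
After insert 'koi': sets bits 1 8 -> bits=011011011
Not inserted: eel emu hen pig ram — query each against bits=011011011:
query eel: checks bit2=1, bit8=1 (all 1) -> maybe => FALSE POSITIVE
query emu: checks bit6=0, bit7=1 (has a 0) -> no => not a false positive
query hen: checks bit1=1, bit2=1 (all 1) -> maybe => FALSE POSITIVE
query pig: checks bit0=0, bit7=1 (has a 0) -> no => not a false positive
query ram: checks bit6=0, bit8=1 (has a 0) -> no => not a false positive
False positives (alphabetical): eel hen

Answer: eel hen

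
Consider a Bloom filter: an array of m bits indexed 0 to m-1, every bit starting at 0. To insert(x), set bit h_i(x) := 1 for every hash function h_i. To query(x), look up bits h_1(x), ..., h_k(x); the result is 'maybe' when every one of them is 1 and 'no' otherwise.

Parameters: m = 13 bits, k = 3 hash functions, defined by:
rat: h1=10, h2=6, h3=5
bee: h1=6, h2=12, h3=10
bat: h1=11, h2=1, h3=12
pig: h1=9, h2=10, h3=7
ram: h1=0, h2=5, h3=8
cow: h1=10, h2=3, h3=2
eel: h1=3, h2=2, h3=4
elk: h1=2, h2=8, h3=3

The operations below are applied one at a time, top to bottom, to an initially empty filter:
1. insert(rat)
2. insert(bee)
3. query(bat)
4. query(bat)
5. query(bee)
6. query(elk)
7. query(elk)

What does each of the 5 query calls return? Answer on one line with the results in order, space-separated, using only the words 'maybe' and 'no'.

Start: bits=0000000000000
Op 1: insert rat -> sets bits 5 6 10 -> bits=0000011000100
Op 2: insert bee -> sets bits 6 10 12 -> bits=0000011000101
Op 3: query bat -> checks bit1=0, bit11=0, bit12=1 (has a 0) -> no
Op 4: query bat -> checks bit1=0, bit11=0, bit12=1 (has a 0) -> no
Op 5: query bee -> checks bit6=1, bit10=1, bit12=1 (all 1) -> maybe
Op 6: query elk -> checks bit2=0, bit3=0, bit8=0 (has a 0) -> no
Op 7: query elk -> checks bit2=0, bit3=0, bit8=0 (has a 0) -> no
Query results in order: no no maybe no no

Answer: no no maybe no no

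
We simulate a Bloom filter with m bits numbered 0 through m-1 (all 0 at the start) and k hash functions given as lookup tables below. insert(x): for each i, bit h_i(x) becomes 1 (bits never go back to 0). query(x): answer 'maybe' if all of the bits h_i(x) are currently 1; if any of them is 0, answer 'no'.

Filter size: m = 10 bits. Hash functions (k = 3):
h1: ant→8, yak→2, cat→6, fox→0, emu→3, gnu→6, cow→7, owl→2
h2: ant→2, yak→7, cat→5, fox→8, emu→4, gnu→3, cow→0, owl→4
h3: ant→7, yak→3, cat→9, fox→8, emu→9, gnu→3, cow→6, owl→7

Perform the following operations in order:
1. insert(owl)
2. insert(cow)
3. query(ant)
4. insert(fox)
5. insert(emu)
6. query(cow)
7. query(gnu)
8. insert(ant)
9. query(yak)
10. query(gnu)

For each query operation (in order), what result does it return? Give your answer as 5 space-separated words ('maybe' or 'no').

Start: bits=0000000000
Op 1: insert owl -> sets bits 2 4 7 -> bits=0010100100
Op 2: insert cow -> sets bits 0 6 7 -> bits=1010101100
Op 3: query ant -> checks bit2=1, bit7=1, bit8=0 (has a 0) -> no
Op 4: insert fox -> sets bits 0 8 -> bits=1010101110
Op 5: insert emu -> sets bits 3 4 9 -> bits=1011101111
Op 6: query cow -> checks bit0=1, bit6=1, bit7=1 (all 1) -> maybe
Op 7: query gnu -> checks bit3=1, bit6=1 (all 1) -> maybe
Op 8: insert ant -> sets bits 2 7 8 -> bits=1011101111
Op 9: query yak -> checks bit2=1, bit3=1, bit7=1 (all 1) -> maybe
Op 10: query gnu -> checks bit3=1, bit6=1 (all 1) -> maybe
Query results in order: no maybe maybe maybe maybe

Answer: no maybe maybe maybe maybe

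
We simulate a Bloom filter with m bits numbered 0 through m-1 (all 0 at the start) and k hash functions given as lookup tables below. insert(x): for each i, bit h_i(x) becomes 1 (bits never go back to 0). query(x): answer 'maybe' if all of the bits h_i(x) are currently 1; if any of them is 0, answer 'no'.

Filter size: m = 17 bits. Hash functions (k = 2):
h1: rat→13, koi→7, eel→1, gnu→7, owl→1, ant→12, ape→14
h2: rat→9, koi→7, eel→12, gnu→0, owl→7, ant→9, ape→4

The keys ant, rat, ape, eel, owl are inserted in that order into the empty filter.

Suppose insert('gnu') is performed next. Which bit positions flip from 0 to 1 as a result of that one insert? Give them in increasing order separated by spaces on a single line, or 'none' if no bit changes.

Start: bits=00000000000000000
After insert 'ant': sets bits 9 12 -> bits=00000000010010000
After insert 'rat': sets bits 9 13 -> bits=00000000010011000
After insert 'ape': sets bits 4 14 -> bits=00001000010011100
After insert 'eel': sets bits 1 12 -> bits=01001000010011100
After insert 'owl': sets bits 1 7 -> bits=01001001010011100
insert 'gnu' would touch bits 0 7; currently bit0=0, bit7=1
Bits that are 0 among those (would change 0->1): 0

Answer: 0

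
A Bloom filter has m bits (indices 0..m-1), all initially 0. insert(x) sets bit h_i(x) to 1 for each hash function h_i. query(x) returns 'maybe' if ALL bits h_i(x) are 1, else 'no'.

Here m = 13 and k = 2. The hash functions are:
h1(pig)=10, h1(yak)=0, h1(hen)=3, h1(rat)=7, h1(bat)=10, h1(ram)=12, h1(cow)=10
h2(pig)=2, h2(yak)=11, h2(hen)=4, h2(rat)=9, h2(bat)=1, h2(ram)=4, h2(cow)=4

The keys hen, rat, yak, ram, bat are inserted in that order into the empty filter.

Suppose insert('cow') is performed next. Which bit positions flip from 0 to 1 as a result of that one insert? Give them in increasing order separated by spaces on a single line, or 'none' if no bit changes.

Answer: none

Derivation:
Start: bits=0000000000000
After insert 'hen': sets bits 3 4 -> bits=0001100000000
After insert 'rat': sets bits 7 9 -> bits=0001100101000
After insert 'yak': sets bits 0 11 -> bits=1001100101010
After insert 'ram': sets bits 4 12 -> bits=1001100101011
After insert 'bat': sets bits 1 10 -> bits=1101100101111
insert 'cow' would touch bits 4 10; currently bit4=1, bit10=1
Bits that are 0 among those (would change 0->1): none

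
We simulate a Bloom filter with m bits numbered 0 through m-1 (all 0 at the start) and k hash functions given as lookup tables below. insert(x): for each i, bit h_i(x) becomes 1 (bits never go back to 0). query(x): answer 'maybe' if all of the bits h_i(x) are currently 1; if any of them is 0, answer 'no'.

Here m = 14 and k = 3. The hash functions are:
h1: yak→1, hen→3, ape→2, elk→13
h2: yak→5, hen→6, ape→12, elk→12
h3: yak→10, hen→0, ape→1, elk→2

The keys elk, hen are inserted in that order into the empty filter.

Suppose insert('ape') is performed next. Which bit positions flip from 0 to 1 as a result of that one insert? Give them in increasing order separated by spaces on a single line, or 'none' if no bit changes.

Answer: 1

Derivation:
Start: bits=00000000000000
After insert 'elk': sets bits 2 12 13 -> bits=00100000000011
After insert 'hen': sets bits 0 3 6 -> bits=10110010000011
insert 'ape' would touch bits 1 2 12; currently bit1=0, bit2=1, bit12=1
Bits that are 0 among those (would change 0->1): 1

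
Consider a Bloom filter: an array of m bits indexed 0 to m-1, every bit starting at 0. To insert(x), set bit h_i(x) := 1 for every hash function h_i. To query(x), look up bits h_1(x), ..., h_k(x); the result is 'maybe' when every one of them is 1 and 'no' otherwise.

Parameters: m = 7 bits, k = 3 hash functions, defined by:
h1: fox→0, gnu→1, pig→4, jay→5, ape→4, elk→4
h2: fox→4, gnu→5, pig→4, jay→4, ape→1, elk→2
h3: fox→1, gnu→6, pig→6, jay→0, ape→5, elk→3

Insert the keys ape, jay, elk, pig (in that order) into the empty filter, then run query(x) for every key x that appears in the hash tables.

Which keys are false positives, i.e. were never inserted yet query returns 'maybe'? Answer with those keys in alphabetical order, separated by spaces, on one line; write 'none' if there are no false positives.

Start: bits=0000000
After insert 'ape': sets bits 1 4 5 -> bits=0100110
After insert 'jay': sets bits 0 4 5 -> bits=1100110
After insert 'elk': sets bits 2 3 4 -> bits=1111110
After insert 'pig': sets bits 4 6 -> bits=1111111
Not inserted: fox gnu — query each against bits=1111111:
query fox: checks bit0=1, bit1=1, bit4=1 (all 1) -> maybe => FALSE POSITIVE
query gnu: checks bit1=1, bit5=1, bit6=1 (all 1) -> maybe => FALSE POSITIVE
False positives (alphabetical): fox gnu

Answer: fox gnu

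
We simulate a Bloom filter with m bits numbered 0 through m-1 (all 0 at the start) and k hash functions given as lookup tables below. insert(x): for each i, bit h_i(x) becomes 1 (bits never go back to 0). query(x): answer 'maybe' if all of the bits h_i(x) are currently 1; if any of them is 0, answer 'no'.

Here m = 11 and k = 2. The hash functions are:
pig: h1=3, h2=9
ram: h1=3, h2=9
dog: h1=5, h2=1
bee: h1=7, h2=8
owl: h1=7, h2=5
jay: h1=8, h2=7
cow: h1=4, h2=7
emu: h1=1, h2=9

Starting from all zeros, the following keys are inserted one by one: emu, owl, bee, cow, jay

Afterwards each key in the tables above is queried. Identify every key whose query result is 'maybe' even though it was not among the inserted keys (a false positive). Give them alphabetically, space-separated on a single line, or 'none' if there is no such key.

Answer: dog

Derivation:
Start: bits=00000000000
After insert 'emu': sets bits 1 9 -> bits=01000000010
After insert 'owl': sets bits 5 7 -> bits=01000101010
After insert 'bee': sets bits 7 8 -> bits=01000101110
After insert 'cow': sets bits 4 7 -> bits=01001101110
After insert 'jay': sets bits 7 8 -> bits=01001101110
Not inserted: dog pig ram — query each against bits=01001101110:
query dog: checks bit1=1, bit5=1 (all 1) -> maybe => FALSE POSITIVE
query pig: checks bit3=0, bit9=1 (has a 0) -> no => not a false positive
query ram: checks bit3=0, bit9=1 (has a 0) -> no => not a false positive
False positives (alphabetical): dog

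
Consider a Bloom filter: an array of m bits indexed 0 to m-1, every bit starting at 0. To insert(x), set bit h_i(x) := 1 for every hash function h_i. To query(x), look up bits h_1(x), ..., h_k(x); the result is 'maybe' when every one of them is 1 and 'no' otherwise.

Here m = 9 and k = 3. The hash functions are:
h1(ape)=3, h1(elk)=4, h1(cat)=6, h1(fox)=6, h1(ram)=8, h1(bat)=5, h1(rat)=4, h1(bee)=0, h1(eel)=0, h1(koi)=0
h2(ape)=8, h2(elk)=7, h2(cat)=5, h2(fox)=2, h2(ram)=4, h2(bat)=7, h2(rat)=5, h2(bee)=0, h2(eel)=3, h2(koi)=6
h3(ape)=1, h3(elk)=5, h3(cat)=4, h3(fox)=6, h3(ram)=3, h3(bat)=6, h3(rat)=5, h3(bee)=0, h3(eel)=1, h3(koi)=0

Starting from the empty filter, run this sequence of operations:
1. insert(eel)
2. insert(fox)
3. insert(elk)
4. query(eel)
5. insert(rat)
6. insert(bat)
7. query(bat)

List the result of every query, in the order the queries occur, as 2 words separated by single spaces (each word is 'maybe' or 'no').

Start: bits=000000000
Op 1: insert eel -> sets bits 0 1 3 -> bits=110100000
Op 2: insert fox -> sets bits 2 6 -> bits=111100100
Op 3: insert elk -> sets bits 4 5 7 -> bits=111111110
Op 4: query eel -> checks bit0=1, bit1=1, bit3=1 (all 1) -> maybe
Op 5: insert rat -> sets bits 4 5 -> bits=111111110
Op 6: insert bat -> sets bits 5 6 7 -> bits=111111110
Op 7: query bat -> checks bit5=1, bit6=1, bit7=1 (all 1) -> maybe
Query results in order: maybe maybe

Answer: maybe maybe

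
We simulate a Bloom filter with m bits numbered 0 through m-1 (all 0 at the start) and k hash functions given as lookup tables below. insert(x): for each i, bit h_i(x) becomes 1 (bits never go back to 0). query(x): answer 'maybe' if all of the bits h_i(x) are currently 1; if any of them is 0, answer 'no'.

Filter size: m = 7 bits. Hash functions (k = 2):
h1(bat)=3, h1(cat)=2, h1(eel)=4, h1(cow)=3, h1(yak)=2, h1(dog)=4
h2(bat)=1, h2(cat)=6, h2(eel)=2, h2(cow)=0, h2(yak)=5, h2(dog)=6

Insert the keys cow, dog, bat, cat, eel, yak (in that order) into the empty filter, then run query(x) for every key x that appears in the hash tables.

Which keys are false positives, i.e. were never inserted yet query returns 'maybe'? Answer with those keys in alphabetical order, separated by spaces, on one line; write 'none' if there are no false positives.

Answer: none

Derivation:
Start: bits=0000000
After insert 'cow': sets bits 0 3 -> bits=1001000
After insert 'dog': sets bits 4 6 -> bits=1001101
After insert 'bat': sets bits 1 3 -> bits=1101101
After insert 'cat': sets bits 2 6 -> bits=1111101
After insert 'eel': sets bits 2 4 -> bits=1111101
After insert 'yak': sets bits 2 5 -> bits=1111111
Not inserted: (none) — query each against bits=1111111:
False positives (alphabetical): none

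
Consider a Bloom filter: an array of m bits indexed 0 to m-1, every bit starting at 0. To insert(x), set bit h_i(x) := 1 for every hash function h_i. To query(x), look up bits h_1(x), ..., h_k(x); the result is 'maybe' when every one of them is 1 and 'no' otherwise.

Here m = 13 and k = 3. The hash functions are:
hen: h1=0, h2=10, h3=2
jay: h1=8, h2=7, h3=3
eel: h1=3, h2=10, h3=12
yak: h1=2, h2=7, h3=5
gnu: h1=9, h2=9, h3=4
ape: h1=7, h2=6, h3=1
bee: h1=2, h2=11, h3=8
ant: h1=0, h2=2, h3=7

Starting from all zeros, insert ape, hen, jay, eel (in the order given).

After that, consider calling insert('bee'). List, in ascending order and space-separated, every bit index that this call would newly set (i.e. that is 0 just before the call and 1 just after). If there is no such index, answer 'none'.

Start: bits=0000000000000
After insert 'ape': sets bits 1 6 7 -> bits=0100001100000
After insert 'hen': sets bits 0 2 10 -> bits=1110001100100
After insert 'jay': sets bits 3 7 8 -> bits=1111001110100
After insert 'eel': sets bits 3 10 12 -> bits=1111001110101
insert 'bee' would touch bits 2 8 11; currently bit2=1, bit8=1, bit11=0
Bits that are 0 among those (would change 0->1): 11

Answer: 11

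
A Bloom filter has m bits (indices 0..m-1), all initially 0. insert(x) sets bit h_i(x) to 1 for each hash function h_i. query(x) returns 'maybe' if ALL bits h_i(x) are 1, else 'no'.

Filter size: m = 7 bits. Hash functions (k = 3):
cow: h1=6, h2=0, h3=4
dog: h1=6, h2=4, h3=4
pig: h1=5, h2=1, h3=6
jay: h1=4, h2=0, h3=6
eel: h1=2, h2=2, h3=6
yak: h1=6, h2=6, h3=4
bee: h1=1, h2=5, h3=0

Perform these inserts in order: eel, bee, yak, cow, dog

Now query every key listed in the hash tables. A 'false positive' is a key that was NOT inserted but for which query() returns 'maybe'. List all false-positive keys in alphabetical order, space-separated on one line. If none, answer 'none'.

Answer: jay pig

Derivation:
Start: bits=0000000
After insert 'eel': sets bits 2 6 -> bits=0010001
After insert 'bee': sets bits 0 1 5 -> bits=1110011
After insert 'yak': sets bits 4 6 -> bits=1110111
After insert 'cow': sets bits 0 4 6 -> bits=1110111
After insert 'dog': sets bits 4 6 -> bits=1110111
Not inserted: jay pig — query each against bits=1110111:
query jay: checks bit0=1, bit4=1, bit6=1 (all 1) -> maybe => FALSE POSITIVE
query pig: checks bit1=1, bit5=1, bit6=1 (all 1) -> maybe => FALSE POSITIVE
False positives (alphabetical): jay pig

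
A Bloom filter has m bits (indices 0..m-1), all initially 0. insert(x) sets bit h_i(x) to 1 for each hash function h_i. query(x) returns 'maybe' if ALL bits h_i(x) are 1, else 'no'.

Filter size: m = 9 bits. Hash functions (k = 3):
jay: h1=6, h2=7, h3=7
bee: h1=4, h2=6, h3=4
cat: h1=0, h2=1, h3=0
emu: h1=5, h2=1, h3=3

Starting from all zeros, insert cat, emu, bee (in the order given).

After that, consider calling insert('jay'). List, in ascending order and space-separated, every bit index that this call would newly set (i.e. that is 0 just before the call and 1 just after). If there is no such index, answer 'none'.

Answer: 7

Derivation:
Start: bits=000000000
After insert 'cat': sets bits 0 1 -> bits=110000000
After insert 'emu': sets bits 1 3 5 -> bits=110101000
After insert 'bee': sets bits 4 6 -> bits=110111100
insert 'jay' would touch bits 6 7; currently bit6=1, bit7=0
Bits that are 0 among those (would change 0->1): 7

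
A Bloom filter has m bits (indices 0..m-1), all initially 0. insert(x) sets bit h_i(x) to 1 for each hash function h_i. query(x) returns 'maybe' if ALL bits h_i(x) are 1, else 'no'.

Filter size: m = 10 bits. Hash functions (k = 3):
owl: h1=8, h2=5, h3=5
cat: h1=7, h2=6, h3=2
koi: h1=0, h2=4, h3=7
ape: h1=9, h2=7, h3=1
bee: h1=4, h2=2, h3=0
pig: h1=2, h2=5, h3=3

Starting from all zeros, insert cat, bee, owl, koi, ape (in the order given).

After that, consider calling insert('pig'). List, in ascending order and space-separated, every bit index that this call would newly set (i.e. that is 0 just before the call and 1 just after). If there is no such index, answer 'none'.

Answer: 3

Derivation:
Start: bits=0000000000
After insert 'cat': sets bits 2 6 7 -> bits=0010001100
After insert 'bee': sets bits 0 2 4 -> bits=1010101100
After insert 'owl': sets bits 5 8 -> bits=1010111110
After insert 'koi': sets bits 0 4 7 -> bits=1010111110
After insert 'ape': sets bits 1 7 9 -> bits=1110111111
insert 'pig' would touch bits 2 3 5; currently bit2=1, bit3=0, bit5=1
Bits that are 0 among those (would change 0->1): 3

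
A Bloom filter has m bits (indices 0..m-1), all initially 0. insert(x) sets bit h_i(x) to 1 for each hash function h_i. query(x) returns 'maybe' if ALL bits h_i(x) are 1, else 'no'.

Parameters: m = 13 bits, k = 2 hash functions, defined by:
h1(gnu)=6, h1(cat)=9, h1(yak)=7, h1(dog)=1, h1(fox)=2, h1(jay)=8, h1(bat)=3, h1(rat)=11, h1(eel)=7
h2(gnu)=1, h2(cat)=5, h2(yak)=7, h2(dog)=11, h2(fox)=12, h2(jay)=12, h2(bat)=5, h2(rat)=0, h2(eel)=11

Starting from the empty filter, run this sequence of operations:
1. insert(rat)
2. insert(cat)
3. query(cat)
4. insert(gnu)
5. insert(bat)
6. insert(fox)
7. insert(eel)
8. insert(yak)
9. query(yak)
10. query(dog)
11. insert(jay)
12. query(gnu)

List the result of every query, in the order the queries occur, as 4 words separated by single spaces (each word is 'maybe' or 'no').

Start: bits=0000000000000
Op 1: insert rat -> sets bits 0 11 -> bits=1000000000010
Op 2: insert cat -> sets bits 5 9 -> bits=1000010001010
Op 3: query cat -> checks bit5=1, bit9=1 (all 1) -> maybe
Op 4: insert gnu -> sets bits 1 6 -> bits=1100011001010
Op 5: insert bat -> sets bits 3 5 -> bits=1101011001010
Op 6: insert fox -> sets bits 2 12 -> bits=1111011001011
Op 7: insert eel -> sets bits 7 11 -> bits=1111011101011
Op 8: insert yak -> sets bits 7 -> bits=1111011101011
Op 9: query yak -> checks bit7=1 (all 1) -> maybe
Op 10: query dog -> checks bit1=1, bit11=1 (all 1) -> maybe
Op 11: insert jay -> sets bits 8 12 -> bits=1111011111011
Op 12: query gnu -> checks bit1=1, bit6=1 (all 1) -> maybe
Query results in order: maybe maybe maybe maybe

Answer: maybe maybe maybe maybe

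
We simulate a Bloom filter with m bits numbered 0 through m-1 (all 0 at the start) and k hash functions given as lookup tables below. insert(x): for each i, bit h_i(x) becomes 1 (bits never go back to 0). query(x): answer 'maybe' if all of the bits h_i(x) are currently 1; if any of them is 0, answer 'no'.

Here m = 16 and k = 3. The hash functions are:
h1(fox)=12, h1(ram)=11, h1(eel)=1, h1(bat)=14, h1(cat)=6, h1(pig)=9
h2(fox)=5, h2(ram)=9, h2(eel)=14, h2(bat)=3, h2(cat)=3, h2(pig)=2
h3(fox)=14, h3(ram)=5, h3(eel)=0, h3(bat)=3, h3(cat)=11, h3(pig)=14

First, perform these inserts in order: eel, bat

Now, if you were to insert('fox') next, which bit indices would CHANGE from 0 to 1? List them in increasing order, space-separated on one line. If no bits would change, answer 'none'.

Answer: 5 12

Derivation:
Start: bits=0000000000000000
After insert 'eel': sets bits 0 1 14 -> bits=1100000000000010
After insert 'bat': sets bits 3 14 -> bits=1101000000000010
insert 'fox' would touch bits 5 12 14; currently bit5=0, bit12=0, bit14=1
Bits that are 0 among those (would change 0->1): 5 12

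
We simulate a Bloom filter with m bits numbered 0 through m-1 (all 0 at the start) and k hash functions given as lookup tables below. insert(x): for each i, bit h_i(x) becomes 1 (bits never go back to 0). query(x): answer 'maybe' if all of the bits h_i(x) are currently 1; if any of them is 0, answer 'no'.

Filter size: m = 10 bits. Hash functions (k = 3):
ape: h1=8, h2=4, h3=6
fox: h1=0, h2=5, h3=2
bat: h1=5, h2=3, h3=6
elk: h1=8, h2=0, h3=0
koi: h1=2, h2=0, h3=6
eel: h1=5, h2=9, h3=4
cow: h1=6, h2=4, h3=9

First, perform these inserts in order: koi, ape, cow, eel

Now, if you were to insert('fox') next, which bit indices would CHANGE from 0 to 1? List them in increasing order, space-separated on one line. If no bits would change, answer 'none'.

Answer: none

Derivation:
Start: bits=0000000000
After insert 'koi': sets bits 0 2 6 -> bits=1010001000
After insert 'ape': sets bits 4 6 8 -> bits=1010101010
After insert 'cow': sets bits 4 6 9 -> bits=1010101011
After insert 'eel': sets bits 4 5 9 -> bits=1010111011
insert 'fox' would touch bits 0 2 5; currently bit0=1, bit2=1, bit5=1
Bits that are 0 among those (would change 0->1): none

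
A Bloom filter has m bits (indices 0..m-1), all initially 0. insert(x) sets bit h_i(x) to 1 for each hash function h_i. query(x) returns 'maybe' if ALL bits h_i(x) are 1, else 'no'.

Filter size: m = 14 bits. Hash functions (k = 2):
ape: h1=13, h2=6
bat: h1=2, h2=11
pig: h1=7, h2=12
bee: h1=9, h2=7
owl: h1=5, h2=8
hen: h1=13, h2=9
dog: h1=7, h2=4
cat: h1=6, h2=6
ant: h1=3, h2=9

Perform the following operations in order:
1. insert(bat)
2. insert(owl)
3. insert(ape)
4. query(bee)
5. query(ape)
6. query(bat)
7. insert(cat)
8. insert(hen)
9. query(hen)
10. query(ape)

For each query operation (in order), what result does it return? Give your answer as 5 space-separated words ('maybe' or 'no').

Start: bits=00000000000000
Op 1: insert bat -> sets bits 2 11 -> bits=00100000000100
Op 2: insert owl -> sets bits 5 8 -> bits=00100100100100
Op 3: insert ape -> sets bits 6 13 -> bits=00100110100101
Op 4: query bee -> checks bit7=0, bit9=0 (has a 0) -> no
Op 5: query ape -> checks bit6=1, bit13=1 (all 1) -> maybe
Op 6: query bat -> checks bit2=1, bit11=1 (all 1) -> maybe
Op 7: insert cat -> sets bits 6 -> bits=00100110100101
Op 8: insert hen -> sets bits 9 13 -> bits=00100110110101
Op 9: query hen -> checks bit9=1, bit13=1 (all 1) -> maybe
Op 10: query ape -> checks bit6=1, bit13=1 (all 1) -> maybe
Query results in order: no maybe maybe maybe maybe

Answer: no maybe maybe maybe maybe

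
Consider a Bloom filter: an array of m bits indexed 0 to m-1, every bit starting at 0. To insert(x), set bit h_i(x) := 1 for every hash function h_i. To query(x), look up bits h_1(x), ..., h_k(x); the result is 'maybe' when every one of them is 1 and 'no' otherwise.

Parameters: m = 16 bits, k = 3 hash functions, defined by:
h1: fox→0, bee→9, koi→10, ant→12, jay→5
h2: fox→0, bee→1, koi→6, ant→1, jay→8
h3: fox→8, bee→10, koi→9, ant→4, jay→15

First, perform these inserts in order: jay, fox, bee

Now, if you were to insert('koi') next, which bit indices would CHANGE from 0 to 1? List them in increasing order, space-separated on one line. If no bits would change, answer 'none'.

Start: bits=0000000000000000
After insert 'jay': sets bits 5 8 15 -> bits=0000010010000001
After insert 'fox': sets bits 0 8 -> bits=1000010010000001
After insert 'bee': sets bits 1 9 10 -> bits=1100010011100001
insert 'koi' would touch bits 6 9 10; currently bit6=0, bit9=1, bit10=1
Bits that are 0 among those (would change 0->1): 6

Answer: 6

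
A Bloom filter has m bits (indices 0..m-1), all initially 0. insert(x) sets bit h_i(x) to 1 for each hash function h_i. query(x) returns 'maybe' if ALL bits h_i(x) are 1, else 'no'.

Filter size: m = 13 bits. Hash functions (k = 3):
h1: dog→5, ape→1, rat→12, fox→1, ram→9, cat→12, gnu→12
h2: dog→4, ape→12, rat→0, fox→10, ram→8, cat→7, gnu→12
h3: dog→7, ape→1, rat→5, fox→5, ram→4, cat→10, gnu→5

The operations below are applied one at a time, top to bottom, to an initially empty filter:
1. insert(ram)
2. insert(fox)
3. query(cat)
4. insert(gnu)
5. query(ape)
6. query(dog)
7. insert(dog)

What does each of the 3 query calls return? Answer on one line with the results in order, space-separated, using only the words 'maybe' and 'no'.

Start: bits=0000000000000
Op 1: insert ram -> sets bits 4 8 9 -> bits=0000100011000
Op 2: insert fox -> sets bits 1 5 10 -> bits=0100110011100
Op 3: query cat -> checks bit7=0, bit10=1, bit12=0 (has a 0) -> no
Op 4: insert gnu -> sets bits 5 12 -> bits=0100110011101
Op 5: query ape -> checks bit1=1, bit12=1 (all 1) -> maybe
Op 6: query dog -> checks bit4=1, bit5=1, bit7=0 (has a 0) -> no
Op 7: insert dog -> sets bits 4 5 7 -> bits=0100110111101
Query results in order: no maybe no

Answer: no maybe no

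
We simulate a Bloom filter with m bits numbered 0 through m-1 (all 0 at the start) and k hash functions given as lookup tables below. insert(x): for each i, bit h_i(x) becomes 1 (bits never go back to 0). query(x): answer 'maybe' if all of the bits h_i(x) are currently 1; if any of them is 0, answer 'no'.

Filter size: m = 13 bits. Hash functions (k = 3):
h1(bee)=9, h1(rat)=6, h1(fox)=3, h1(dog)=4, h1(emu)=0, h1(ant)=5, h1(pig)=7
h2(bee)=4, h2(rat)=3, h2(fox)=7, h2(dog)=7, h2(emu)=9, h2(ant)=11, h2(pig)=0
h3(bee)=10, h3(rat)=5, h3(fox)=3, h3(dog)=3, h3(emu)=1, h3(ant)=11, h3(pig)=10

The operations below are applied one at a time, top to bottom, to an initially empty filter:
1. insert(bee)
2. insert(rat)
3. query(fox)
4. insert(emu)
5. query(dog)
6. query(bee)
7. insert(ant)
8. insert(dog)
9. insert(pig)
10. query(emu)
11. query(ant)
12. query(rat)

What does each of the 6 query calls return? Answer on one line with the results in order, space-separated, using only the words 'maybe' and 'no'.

Answer: no no maybe maybe maybe maybe

Derivation:
Start: bits=0000000000000
Op 1: insert bee -> sets bits 4 9 10 -> bits=0000100001100
Op 2: insert rat -> sets bits 3 5 6 -> bits=0001111001100
Op 3: query fox -> checks bit3=1, bit7=0 (has a 0) -> no
Op 4: insert emu -> sets bits 0 1 9 -> bits=1101111001100
Op 5: query dog -> checks bit3=1, bit4=1, bit7=0 (has a 0) -> no
Op 6: query bee -> checks bit4=1, bit9=1, bit10=1 (all 1) -> maybe
Op 7: insert ant -> sets bits 5 11 -> bits=1101111001110
Op 8: insert dog -> sets bits 3 4 7 -> bits=1101111101110
Op 9: insert pig -> sets bits 0 7 10 -> bits=1101111101110
Op 10: query emu -> checks bit0=1, bit1=1, bit9=1 (all 1) -> maybe
Op 11: query ant -> checks bit5=1, bit11=1 (all 1) -> maybe
Op 12: query rat -> checks bit3=1, bit5=1, bit6=1 (all 1) -> maybe
Query results in order: no no maybe maybe maybe maybe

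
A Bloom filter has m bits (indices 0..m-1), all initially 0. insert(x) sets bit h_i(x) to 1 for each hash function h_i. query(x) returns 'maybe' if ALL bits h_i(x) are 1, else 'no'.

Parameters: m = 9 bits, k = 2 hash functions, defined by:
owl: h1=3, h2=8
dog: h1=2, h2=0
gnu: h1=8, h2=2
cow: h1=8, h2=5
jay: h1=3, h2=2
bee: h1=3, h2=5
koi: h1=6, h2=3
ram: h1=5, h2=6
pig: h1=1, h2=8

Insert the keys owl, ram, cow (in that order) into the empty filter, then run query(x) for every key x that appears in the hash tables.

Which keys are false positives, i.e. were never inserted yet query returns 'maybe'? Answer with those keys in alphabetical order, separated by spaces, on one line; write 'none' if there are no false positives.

Start: bits=000000000
After insert 'owl': sets bits 3 8 -> bits=000100001
After insert 'ram': sets bits 5 6 -> bits=000101101
After insert 'cow': sets bits 5 8 -> bits=000101101
Not inserted: bee dog gnu jay koi pig — query each against bits=000101101:
query bee: checks bit3=1, bit5=1 (all 1) -> maybe => FALSE POSITIVE
query dog: checks bit0=0, bit2=0 (has a 0) -> no => not a false positive
query gnu: checks bit2=0, bit8=1 (has a 0) -> no => not a false positive
query jay: checks bit2=0, bit3=1 (has a 0) -> no => not a false positive
query koi: checks bit3=1, bit6=1 (all 1) -> maybe => FALSE POSITIVE
query pig: checks bit1=0, bit8=1 (has a 0) -> no => not a false positive
False positives (alphabetical): bee koi

Answer: bee koi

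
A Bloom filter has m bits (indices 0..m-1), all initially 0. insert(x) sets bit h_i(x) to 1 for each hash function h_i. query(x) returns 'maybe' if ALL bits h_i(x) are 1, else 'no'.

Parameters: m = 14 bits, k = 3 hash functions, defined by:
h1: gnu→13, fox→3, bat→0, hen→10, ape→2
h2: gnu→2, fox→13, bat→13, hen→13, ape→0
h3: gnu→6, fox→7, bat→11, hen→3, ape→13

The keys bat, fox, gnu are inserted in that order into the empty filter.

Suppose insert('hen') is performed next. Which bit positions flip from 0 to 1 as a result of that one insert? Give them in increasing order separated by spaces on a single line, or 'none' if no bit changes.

Answer: 10

Derivation:
Start: bits=00000000000000
After insert 'bat': sets bits 0 11 13 -> bits=10000000000101
After insert 'fox': sets bits 3 7 13 -> bits=10010001000101
After insert 'gnu': sets bits 2 6 13 -> bits=10110011000101
insert 'hen' would touch bits 3 10 13; currently bit3=1, bit10=0, bit13=1
Bits that are 0 among those (would change 0->1): 10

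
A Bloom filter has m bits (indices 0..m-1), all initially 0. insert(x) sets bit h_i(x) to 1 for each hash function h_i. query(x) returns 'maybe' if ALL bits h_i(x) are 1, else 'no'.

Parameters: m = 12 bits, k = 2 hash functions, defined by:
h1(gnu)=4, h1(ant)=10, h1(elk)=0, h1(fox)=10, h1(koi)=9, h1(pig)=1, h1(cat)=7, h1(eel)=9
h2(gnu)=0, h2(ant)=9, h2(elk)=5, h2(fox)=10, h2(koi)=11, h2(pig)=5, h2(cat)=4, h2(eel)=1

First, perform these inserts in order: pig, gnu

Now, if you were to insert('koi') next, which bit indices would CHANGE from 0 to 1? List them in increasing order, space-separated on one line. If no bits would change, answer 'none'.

Start: bits=000000000000
After insert 'pig': sets bits 1 5 -> bits=010001000000
After insert 'gnu': sets bits 0 4 -> bits=110011000000
insert 'koi' would touch bits 9 11; currently bit9=0, bit11=0
Bits that are 0 among those (would change 0->1): 9 11

Answer: 9 11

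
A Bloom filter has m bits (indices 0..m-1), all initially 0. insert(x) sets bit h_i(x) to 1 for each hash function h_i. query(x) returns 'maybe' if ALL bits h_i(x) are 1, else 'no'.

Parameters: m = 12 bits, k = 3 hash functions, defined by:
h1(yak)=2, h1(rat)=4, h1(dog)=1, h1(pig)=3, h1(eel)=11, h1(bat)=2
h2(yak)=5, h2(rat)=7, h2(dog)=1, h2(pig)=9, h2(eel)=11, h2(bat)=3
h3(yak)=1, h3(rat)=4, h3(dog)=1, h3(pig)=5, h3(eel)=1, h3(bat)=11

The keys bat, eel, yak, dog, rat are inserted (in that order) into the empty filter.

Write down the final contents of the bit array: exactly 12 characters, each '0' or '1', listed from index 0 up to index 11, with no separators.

Start: bits=000000000000
After insert 'bat': sets bits 2 3 11 -> bits=001100000001
After insert 'eel': sets bits 1 11 -> bits=011100000001
After insert 'yak': sets bits 1 2 5 -> bits=011101000001
After insert 'dog': sets bits 1 -> bits=011101000001
After insert 'rat': sets bits 4 7 -> bits=011111010001

Answer: 011111010001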